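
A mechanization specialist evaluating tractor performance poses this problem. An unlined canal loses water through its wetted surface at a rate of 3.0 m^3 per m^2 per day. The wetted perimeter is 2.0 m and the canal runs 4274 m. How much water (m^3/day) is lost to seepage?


S = C * P * L
  = 3.0 * 2.0 * 4274
  = 25644 m^3/day


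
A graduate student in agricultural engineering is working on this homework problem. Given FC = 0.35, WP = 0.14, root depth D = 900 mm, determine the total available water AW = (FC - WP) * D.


AW = (FC - WP) * D
   = (0.35 - 0.14) * 900
   = 0.21 * 900
   = 189 mm


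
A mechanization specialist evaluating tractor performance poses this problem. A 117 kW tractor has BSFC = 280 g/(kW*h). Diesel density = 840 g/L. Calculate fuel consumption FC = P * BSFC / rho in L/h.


FC = P * BSFC / rho_fuel
   = 117 * 280 / 840
   = 32760 / 840
   = 39 L/h


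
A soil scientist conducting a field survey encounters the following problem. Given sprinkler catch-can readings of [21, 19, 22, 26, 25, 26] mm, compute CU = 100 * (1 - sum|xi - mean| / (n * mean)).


xbar = 139 / 6 = 23.167
sum|xi - xbar| = 15
CU = 100 * (1 - 15 / (6 * 23.167))
   = 100 * (1 - 0.1079)
   = 89.21%


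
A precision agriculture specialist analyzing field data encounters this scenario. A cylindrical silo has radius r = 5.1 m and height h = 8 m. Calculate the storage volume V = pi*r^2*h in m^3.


V = pi * r^2 * h
  = pi * 5.1^2 * 8
  = pi * 26.01 * 8
  = 653.70 m^3


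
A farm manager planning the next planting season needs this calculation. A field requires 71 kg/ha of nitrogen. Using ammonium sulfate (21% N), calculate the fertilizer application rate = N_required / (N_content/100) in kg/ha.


Rate = N_required / (N_content / 100)
     = 71 / (21 / 100)
     = 71 / 0.21
     = 338.10 kg/ha


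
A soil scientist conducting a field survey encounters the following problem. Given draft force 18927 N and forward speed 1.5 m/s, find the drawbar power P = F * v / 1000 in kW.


P = F * v / 1000
  = 18927 * 1.5 / 1000
  = 28390.50 / 1000
  = 28.39 kW


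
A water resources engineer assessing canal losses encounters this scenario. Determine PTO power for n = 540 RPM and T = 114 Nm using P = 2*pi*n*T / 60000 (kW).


P = 2*pi*n*T / 60000
  = 2*pi * 540 * 114 / 60000
  = 386792.89 / 60000
  = 6.45 kW


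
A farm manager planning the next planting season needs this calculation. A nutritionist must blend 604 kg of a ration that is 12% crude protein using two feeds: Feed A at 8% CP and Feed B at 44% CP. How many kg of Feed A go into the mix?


parts_A = CP_b - target = 44 - 12 = 32
parts_B = target - CP_a = 12 - 8 = 4
total_parts = 32 + 4 = 36
Feed A = 604 * 32 / 36 = 536.89 kg
Feed B = 604 * 4 / 36 = 67.11 kg

536.89 kg


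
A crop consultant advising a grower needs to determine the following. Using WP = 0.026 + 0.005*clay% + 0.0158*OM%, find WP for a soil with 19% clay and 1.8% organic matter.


WP = 0.026 + 0.005*19 + 0.0158*1.8
   = 0.026 + 0.0950 + 0.0284
   = 0.1494


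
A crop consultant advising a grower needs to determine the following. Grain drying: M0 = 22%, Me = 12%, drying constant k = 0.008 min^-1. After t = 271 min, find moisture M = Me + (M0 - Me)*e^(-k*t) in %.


M = Me + (M0 - Me) * e^(-k*t)
  = 12 + (22 - 12) * e^(-0.008*271)
  = 12 + 10 * e^(-2.168)
  = 12 + 10 * 0.11441
  = 12 + 1.1441
  = 13.14%


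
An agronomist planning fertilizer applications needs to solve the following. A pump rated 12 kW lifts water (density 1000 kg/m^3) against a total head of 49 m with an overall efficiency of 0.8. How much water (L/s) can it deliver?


Q = (P * 1000 * eta) / (rho * g * H)
  = (12 * 1000 * 0.8) / (1000 * 9.81 * 49)
  = 9600 / 480690
  = 0.01997 m^3/s = 19.97 L/s


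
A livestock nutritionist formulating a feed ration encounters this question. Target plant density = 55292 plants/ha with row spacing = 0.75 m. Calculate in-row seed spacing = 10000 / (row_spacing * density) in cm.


spacing = 10000 / (row_sp * density)
        = 10000 / (0.75 * 55292)
        = 10000 / 41469
        = 0.24114 m = 24.11 cm


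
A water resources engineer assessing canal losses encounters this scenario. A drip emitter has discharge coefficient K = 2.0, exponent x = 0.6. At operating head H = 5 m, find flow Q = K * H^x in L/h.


Q = K * H^x
  = 2.0 * 5^0.6
  = 2.0 * 2.6265
  = 5.25 L/h


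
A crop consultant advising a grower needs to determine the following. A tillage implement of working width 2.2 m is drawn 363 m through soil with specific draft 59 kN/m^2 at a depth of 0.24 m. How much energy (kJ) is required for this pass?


E = k * d * w * L
  = 59 * 0.24 * 2.2 * 363
  = 11308.18 kJ


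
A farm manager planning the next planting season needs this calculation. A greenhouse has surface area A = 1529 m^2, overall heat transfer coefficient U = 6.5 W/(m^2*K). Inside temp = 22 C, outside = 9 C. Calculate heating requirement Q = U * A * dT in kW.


dT = 22 - (9) = 13 K
Q = U * A * dT
  = 6.5 * 1529 * 13
  = 129200.50 W = 129.20 kW


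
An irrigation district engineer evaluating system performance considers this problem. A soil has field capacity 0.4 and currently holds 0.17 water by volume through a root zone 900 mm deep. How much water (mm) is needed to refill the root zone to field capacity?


SMD = (FC - theta) * D
    = (0.4 - 0.17) * 900
    = 0.230 * 900
    = 207 mm


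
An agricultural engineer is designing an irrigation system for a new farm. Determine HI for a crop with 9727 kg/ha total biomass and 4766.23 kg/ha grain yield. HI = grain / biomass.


HI = grain_yield / biomass
   = 4766.23 / 9727
   = 0.49


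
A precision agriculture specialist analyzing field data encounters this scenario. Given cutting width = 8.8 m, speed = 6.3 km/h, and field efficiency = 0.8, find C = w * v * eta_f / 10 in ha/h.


C = w * v * eta_f / 10
  = 8.8 * 6.3 * 0.8 / 10
  = 44.35 / 10
  = 4.44 ha/h


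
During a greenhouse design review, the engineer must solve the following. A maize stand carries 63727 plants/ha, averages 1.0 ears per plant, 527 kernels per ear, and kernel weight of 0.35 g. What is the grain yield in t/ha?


Y = density * ears * kernels * kw
  = 63727 * 1.0 * 527 * 0.35 g/ha
  = 11754445.15 g/ha
  = 11754.45 kg/ha = 11.75 t/ha


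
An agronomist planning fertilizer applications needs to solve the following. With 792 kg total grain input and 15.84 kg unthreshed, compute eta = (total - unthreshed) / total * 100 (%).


eta = (total - unthreshed) / total * 100
    = (792 - 15.84) / 792 * 100
    = 776.16 / 792 * 100
    = 98%


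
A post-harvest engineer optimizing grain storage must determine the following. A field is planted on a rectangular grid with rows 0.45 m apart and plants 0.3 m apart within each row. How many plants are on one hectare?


D = 10000 / (row_sp * plant_sp)
  = 10000 / (0.45 * 0.3)
  = 10000 / 0.1350
  = 74074.07 plants/ha


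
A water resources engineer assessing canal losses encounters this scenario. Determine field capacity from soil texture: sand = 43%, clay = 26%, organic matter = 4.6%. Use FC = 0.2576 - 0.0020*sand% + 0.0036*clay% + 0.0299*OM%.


FC = 0.2576 - 0.0020*43 + 0.0036*26 + 0.0299*4.6
   = 0.2576 - 0.0860 + 0.0936 + 0.1375
   = 0.4027


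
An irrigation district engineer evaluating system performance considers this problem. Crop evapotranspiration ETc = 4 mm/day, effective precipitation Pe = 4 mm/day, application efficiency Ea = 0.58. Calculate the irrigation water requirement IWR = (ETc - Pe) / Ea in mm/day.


IWR = (ETc - Pe) / Ea
    = (4 - 4) / 0.58
    = 0 / 0.58
    = 0 mm/day


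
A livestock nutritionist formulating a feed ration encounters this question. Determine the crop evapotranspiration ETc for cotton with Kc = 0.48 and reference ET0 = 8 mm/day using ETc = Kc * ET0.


ETc = Kc * ET0
    = 0.48 * 8
    = 3.84 mm/day


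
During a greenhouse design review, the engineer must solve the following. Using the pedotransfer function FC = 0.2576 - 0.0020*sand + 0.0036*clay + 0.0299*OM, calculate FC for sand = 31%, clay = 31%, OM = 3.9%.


FC = 0.2576 - 0.0020*31 + 0.0036*31 + 0.0299*3.9
   = 0.2576 - 0.0620 + 0.1116 + 0.1166
   = 0.4238


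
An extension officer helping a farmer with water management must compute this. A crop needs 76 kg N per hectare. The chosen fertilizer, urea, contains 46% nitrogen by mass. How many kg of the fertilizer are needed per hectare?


Rate = N_required / (N_content / 100)
     = 76 / (46 / 100)
     = 76 / 0.46
     = 165.22 kg/ha


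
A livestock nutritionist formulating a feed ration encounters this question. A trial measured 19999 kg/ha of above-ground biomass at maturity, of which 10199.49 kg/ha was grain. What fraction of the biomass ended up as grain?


HI = grain_yield / biomass
   = 10199.49 / 19999
   = 0.51


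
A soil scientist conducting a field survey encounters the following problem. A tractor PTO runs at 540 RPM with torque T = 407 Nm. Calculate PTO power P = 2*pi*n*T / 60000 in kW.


P = 2*pi*n*T / 60000
  = 2*pi * 540 * 407 / 60000
  = 1380918.47 / 60000
  = 23.02 kW


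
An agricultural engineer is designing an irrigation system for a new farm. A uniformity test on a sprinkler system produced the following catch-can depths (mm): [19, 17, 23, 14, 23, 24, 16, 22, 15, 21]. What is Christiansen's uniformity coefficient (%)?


xbar = 194 / 10 = 19.400
sum|xi - xbar| = 32
CU = 100 * (1 - 32 / (10 * 19.400))
   = 100 * (1 - 0.1649)
   = 83.51%


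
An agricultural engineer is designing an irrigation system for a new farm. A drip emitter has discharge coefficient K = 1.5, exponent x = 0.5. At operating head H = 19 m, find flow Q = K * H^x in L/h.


Q = K * H^x
  = 1.5 * 19^0.5
  = 1.5 * 4.3589
  = 6.54 L/h


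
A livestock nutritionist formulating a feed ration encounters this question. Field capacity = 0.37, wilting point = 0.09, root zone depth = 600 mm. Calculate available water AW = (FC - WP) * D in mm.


AW = (FC - WP) * D
   = (0.37 - 0.09) * 600
   = 0.28 * 600
   = 168 mm


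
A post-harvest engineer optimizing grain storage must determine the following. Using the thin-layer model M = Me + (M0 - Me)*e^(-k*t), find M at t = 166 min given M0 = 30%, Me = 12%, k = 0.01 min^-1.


M = Me + (M0 - Me) * e^(-k*t)
  = 12 + (30 - 12) * e^(-0.01*166)
  = 12 + 18 * e^(-1.660)
  = 12 + 18 * 0.19014
  = 12 + 3.4225
  = 15.42%


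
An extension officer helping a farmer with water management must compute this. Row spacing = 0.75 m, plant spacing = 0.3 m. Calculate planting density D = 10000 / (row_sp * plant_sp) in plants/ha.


D = 10000 / (row_sp * plant_sp)
  = 10000 / (0.75 * 0.3)
  = 10000 / 0.2250
  = 44444.44 plants/ha


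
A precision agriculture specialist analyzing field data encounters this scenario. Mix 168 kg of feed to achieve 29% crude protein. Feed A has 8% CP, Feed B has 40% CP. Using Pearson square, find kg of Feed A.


parts_A = CP_b - target = 40 - 29 = 11
parts_B = target - CP_a = 29 - 8 = 21
total_parts = 11 + 21 = 32
Feed A = 168 * 11 / 32 = 57.75 kg
Feed B = 168 * 21 / 32 = 110.25 kg

57.75 kg


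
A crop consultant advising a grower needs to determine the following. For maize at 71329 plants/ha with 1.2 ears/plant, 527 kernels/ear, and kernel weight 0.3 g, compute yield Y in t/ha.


Y = density * ears * kernels * kw
  = 71329 * 1.2 * 527 * 0.3 g/ha
  = 13532537.88 g/ha
  = 13532.54 kg/ha = 13.53 t/ha


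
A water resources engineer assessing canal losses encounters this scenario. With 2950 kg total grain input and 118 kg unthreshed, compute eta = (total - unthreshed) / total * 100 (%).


eta = (total - unthreshed) / total * 100
    = (2950 - 118) / 2950 * 100
    = 2832 / 2950 * 100
    = 96%


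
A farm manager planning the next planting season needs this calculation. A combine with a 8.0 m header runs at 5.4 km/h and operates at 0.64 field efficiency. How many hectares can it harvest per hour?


C = w * v * eta_f / 10
  = 8.0 * 5.4 * 0.64 / 10
  = 27.65 / 10
  = 2.76 ha/h


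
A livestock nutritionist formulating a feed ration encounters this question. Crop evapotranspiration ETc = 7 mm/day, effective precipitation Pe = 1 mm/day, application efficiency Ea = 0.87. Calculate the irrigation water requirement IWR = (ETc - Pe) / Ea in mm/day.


IWR = (ETc - Pe) / Ea
    = (7 - 1) / 0.87
    = 6 / 0.87
    = 6.90 mm/day


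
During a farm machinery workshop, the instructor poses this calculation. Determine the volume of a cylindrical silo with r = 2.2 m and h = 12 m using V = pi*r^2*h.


V = pi * r^2 * h
  = pi * 2.2^2 * 12
  = pi * 4.84 * 12
  = 182.46 m^3


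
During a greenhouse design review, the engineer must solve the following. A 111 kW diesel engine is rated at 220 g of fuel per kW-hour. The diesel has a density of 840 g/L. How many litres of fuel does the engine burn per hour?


FC = P * BSFC / rho_fuel
   = 111 * 220 / 840
   = 24420 / 840
   = 29.07 L/h


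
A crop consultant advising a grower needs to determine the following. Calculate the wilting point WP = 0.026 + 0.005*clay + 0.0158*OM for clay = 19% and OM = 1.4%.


WP = 0.026 + 0.005*19 + 0.0158*1.4
   = 0.026 + 0.0950 + 0.0221
   = 0.1431


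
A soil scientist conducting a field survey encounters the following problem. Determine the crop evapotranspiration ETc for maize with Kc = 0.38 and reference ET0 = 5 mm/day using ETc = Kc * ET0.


ETc = Kc * ET0
    = 0.38 * 5
    = 1.90 mm/day


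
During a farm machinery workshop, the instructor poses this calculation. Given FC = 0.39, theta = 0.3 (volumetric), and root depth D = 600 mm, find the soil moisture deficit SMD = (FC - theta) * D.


SMD = (FC - theta) * D
    = (0.39 - 0.3) * 600
    = 0.090 * 600
    = 54 mm


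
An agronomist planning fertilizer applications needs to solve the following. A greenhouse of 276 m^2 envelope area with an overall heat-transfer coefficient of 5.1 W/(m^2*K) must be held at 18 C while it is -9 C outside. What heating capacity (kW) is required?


dT = 18 - (-9) = 27 K
Q = U * A * dT
  = 5.1 * 276 * 27
  = 38005.20 W = 38.01 kW


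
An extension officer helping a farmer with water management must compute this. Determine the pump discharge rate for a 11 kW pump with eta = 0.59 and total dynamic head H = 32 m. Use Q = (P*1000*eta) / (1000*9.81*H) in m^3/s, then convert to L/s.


Q = (P * 1000 * eta) / (rho * g * H)
  = (11 * 1000 * 0.59) / (1000 * 9.81 * 32)
  = 6490 / 313920
  = 0.02067 m^3/s = 20.67 L/s


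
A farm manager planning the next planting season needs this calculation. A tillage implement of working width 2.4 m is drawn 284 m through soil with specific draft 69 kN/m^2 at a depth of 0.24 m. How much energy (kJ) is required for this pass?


E = k * d * w * L
  = 69 * 0.24 * 2.4 * 284
  = 11287.30 kJ


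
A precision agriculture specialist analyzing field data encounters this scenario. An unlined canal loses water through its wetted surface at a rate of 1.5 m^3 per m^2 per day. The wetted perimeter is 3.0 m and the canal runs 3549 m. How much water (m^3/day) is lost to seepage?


S = C * P * L
  = 1.5 * 3.0 * 3549
  = 15970.50 m^3/day


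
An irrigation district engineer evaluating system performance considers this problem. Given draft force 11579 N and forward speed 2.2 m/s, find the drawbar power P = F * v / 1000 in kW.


P = F * v / 1000
  = 11579 * 2.2 / 1000
  = 25473.80 / 1000
  = 25.47 kW


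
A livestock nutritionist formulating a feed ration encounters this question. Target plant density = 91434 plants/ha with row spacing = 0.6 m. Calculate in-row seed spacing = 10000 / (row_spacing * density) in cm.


spacing = 10000 / (row_sp * density)
        = 10000 / (0.6 * 91434)
        = 10000 / 54860.40
        = 0.18228 m = 18.23 cm


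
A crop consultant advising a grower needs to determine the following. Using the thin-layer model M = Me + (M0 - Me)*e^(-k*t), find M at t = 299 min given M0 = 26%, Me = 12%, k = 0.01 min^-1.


M = Me + (M0 - Me) * e^(-k*t)
  = 12 + (26 - 12) * e^(-0.01*299)
  = 12 + 14 * e^(-2.990)
  = 12 + 14 * 0.05029
  = 12 + 0.7040
  = 12.70%


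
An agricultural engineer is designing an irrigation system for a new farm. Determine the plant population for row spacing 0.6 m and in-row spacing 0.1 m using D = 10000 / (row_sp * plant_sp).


D = 10000 / (row_sp * plant_sp)
  = 10000 / (0.6 * 0.1)
  = 10000 / 0.0600
  = 166666.67 plants/ha


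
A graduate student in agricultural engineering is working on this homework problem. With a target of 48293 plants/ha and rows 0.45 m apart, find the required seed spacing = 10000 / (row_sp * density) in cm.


spacing = 10000 / (row_sp * density)
        = 10000 / (0.45 * 48293)
        = 10000 / 21731.85
        = 0.46015 m = 46.02 cm


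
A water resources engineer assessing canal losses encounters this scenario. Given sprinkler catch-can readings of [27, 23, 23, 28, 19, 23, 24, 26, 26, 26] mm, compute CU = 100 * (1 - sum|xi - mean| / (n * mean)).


xbar = 245 / 10 = 24.500
sum|xi - xbar| = 21
CU = 100 * (1 - 21 / (10 * 24.500))
   = 100 * (1 - 0.0857)
   = 91.43%


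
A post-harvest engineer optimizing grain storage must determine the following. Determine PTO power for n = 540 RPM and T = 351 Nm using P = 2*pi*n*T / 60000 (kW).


P = 2*pi*n*T / 60000
  = 2*pi * 540 * 351 / 60000
  = 1190914.94 / 60000
  = 19.85 kW


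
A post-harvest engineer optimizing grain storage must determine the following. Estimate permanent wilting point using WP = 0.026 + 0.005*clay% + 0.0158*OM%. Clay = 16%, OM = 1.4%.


WP = 0.026 + 0.005*16 + 0.0158*1.4
   = 0.026 + 0.0800 + 0.0221
   = 0.1281


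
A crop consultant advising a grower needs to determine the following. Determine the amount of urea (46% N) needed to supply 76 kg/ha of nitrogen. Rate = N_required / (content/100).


Rate = N_required / (N_content / 100)
     = 76 / (46 / 100)
     = 76 / 0.46
     = 165.22 kg/ha


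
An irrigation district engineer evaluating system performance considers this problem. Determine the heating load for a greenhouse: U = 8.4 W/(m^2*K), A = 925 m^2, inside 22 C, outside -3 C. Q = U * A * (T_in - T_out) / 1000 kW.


dT = 22 - (-3) = 25 K
Q = U * A * dT
  = 8.4 * 925 * 25
  = 194250 W = 194.25 kW


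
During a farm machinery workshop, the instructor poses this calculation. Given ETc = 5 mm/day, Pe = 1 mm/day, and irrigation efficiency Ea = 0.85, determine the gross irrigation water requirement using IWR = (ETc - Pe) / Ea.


IWR = (ETc - Pe) / Ea
    = (5 - 1) / 0.85
    = 4 / 0.85
    = 4.71 mm/day


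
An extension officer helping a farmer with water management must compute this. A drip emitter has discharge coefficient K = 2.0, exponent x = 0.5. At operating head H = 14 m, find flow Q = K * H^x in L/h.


Q = K * H^x
  = 2.0 * 14^0.5
  = 2.0 * 3.7417
  = 7.48 L/h


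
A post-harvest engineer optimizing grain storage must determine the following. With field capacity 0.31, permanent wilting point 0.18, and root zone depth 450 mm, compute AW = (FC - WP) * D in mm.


AW = (FC - WP) * D
   = (0.31 - 0.18) * 450
   = 0.13 * 450
   = 58.50 mm


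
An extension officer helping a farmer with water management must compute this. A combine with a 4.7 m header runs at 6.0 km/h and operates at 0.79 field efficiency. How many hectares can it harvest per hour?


C = w * v * eta_f / 10
  = 4.7 * 6.0 * 0.79 / 10
  = 22.28 / 10
  = 2.23 ha/h


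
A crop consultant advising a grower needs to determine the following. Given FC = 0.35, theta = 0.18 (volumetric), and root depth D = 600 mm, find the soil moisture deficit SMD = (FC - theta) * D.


SMD = (FC - theta) * D
    = (0.35 - 0.18) * 600
    = 0.170 * 600
    = 102 mm


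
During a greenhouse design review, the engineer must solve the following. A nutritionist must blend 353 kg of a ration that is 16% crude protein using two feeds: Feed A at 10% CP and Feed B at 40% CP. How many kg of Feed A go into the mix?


parts_A = CP_b - target = 40 - 16 = 24
parts_B = target - CP_a = 16 - 10 = 6
total_parts = 24 + 6 = 30
Feed A = 353 * 24 / 30 = 282.40 kg
Feed B = 353 * 6 / 30 = 70.60 kg

282.40 kg


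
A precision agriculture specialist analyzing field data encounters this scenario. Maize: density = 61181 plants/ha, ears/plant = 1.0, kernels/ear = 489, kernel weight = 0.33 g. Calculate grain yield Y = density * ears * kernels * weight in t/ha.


Y = density * ears * kernels * kw
  = 61181 * 1.0 * 489 * 0.33 g/ha
  = 9872777.97 g/ha
  = 9872.78 kg/ha = 9.87 t/ha


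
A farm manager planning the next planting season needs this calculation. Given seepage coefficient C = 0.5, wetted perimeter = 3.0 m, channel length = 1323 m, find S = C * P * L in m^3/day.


S = C * P * L
  = 0.5 * 3.0 * 1323
  = 1984.50 m^3/day


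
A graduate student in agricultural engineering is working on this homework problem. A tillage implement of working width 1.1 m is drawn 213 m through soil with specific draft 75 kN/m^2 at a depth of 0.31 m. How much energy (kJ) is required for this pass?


E = k * d * w * L
  = 75 * 0.31 * 1.1 * 213
  = 5447.48 kJ


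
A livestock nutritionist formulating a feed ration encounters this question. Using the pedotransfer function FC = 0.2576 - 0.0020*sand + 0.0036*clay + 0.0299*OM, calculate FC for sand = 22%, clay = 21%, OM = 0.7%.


FC = 0.2576 - 0.0020*22 + 0.0036*21 + 0.0299*0.7
   = 0.2576 - 0.0440 + 0.0756 + 0.0209
   = 0.3101


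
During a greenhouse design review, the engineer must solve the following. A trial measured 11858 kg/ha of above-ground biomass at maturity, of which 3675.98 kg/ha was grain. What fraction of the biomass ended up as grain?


HI = grain_yield / biomass
   = 3675.98 / 11858
   = 0.31


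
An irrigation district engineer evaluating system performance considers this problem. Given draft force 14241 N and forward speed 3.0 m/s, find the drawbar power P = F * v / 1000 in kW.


P = F * v / 1000
  = 14241 * 3.0 / 1000
  = 42723 / 1000
  = 42.72 kW


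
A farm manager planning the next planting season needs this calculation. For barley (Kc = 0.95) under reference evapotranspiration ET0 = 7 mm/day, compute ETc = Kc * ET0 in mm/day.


ETc = Kc * ET0
    = 0.95 * 7
    = 6.65 mm/day


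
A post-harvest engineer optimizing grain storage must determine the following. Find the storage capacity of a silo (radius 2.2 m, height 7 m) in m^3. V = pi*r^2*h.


V = pi * r^2 * h
  = pi * 2.2^2 * 7
  = pi * 4.84 * 7
  = 106.44 m^3


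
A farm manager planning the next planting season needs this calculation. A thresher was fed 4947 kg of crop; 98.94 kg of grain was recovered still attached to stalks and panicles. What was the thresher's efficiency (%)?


eta = (total - unthreshed) / total * 100
    = (4947 - 98.94) / 4947 * 100
    = 4848.06 / 4947 * 100
    = 98%


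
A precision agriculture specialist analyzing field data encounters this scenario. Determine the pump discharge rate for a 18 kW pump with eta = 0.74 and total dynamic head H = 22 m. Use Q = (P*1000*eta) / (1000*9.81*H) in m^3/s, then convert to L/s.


Q = (P * 1000 * eta) / (rho * g * H)
  = (18 * 1000 * 0.74) / (1000 * 9.81 * 22)
  = 13320 / 215820
  = 0.06172 m^3/s = 61.72 L/s


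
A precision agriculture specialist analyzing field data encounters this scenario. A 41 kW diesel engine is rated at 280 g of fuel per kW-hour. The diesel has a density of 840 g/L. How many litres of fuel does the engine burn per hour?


FC = P * BSFC / rho_fuel
   = 41 * 280 / 840
   = 11480 / 840
   = 13.67 L/h


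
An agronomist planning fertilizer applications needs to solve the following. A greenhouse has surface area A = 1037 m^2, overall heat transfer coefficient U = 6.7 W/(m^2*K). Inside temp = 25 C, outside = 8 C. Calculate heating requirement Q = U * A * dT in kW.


dT = 25 - (8) = 17 K
Q = U * A * dT
  = 6.7 * 1037 * 17
  = 118114.30 W = 118.11 kW


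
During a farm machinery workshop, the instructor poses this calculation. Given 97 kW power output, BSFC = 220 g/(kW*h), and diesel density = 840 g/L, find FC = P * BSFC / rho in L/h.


FC = P * BSFC / rho_fuel
   = 97 * 220 / 840
   = 21340 / 840
   = 25.40 L/h


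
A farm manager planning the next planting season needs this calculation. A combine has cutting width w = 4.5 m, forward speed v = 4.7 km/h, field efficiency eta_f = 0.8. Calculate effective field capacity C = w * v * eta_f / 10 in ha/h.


C = w * v * eta_f / 10
  = 4.5 * 4.7 * 0.8 / 10
  = 16.92 / 10
  = 1.69 ha/h


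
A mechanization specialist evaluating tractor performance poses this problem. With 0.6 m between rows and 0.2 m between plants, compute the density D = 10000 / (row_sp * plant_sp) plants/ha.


D = 10000 / (row_sp * plant_sp)
  = 10000 / (0.6 * 0.2)
  = 10000 / 0.1200
  = 83333.33 plants/ha


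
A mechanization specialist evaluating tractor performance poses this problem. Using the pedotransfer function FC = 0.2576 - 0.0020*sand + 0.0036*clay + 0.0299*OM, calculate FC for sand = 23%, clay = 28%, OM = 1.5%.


FC = 0.2576 - 0.0020*23 + 0.0036*28 + 0.0299*1.5
   = 0.2576 - 0.0460 + 0.1008 + 0.0449
   = 0.3573


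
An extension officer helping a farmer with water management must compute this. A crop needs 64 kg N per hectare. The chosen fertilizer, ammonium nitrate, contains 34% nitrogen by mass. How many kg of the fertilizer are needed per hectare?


Rate = N_required / (N_content / 100)
     = 64 / (34 / 100)
     = 64 / 0.34
     = 188.24 kg/ha


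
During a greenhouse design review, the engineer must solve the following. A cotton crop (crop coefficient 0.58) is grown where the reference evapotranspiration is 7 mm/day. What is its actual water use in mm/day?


ETc = Kc * ET0
    = 0.58 * 7
    = 4.06 mm/day


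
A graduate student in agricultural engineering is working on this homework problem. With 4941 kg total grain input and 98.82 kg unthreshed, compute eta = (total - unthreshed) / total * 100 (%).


eta = (total - unthreshed) / total * 100
    = (4941 - 98.82) / 4941 * 100
    = 4842.18 / 4941 * 100
    = 98%


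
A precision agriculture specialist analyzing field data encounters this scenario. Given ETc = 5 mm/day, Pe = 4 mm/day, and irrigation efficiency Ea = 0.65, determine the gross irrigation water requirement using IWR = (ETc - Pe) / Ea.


IWR = (ETc - Pe) / Ea
    = (5 - 4) / 0.65
    = 1 / 0.65
    = 1.54 mm/day


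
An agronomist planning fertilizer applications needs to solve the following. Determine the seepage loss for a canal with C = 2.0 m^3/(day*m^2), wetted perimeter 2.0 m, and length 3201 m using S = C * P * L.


S = C * P * L
  = 2.0 * 2.0 * 3201
  = 12804 m^3/day


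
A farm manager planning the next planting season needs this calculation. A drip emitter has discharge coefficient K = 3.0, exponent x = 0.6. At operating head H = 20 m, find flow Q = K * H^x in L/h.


Q = K * H^x
  = 3.0 * 20^0.6
  = 3.0 * 6.0342
  = 18.10 L/h


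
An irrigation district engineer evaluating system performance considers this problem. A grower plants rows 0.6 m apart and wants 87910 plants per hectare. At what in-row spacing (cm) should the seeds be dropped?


spacing = 10000 / (row_sp * density)
        = 10000 / (0.6 * 87910)
        = 10000 / 52746
        = 0.18959 m = 18.96 cm


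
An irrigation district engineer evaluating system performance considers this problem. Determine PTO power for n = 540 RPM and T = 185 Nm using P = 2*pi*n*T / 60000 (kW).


P = 2*pi*n*T / 60000
  = 2*pi * 540 * 185 / 60000
  = 627690.21 / 60000
  = 10.46 kW


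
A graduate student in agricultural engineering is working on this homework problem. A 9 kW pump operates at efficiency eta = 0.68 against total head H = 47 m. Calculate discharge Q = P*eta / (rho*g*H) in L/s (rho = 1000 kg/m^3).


Q = (P * 1000 * eta) / (rho * g * H)
  = (9 * 1000 * 0.68) / (1000 * 9.81 * 47)
  = 6120 / 461070
  = 0.01327 m^3/s = 13.27 L/s


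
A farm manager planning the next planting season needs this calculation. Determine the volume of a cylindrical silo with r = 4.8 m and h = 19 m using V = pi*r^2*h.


V = pi * r^2 * h
  = pi * 4.8^2 * 19
  = pi * 23.04 * 19
  = 1375.26 m^3


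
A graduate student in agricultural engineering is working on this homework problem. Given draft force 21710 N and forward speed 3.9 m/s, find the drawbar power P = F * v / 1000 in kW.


P = F * v / 1000
  = 21710 * 3.9 / 1000
  = 84669 / 1000
  = 84.67 kW


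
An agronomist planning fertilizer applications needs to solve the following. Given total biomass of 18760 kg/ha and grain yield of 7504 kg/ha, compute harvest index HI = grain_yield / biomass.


HI = grain_yield / biomass
   = 7504 / 18760
   = 0.40


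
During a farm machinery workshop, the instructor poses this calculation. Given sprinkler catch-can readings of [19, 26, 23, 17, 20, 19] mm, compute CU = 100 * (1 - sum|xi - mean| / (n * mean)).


xbar = 124 / 6 = 20.667
sum|xi - xbar| = 15.333
CU = 100 * (1 - 15.333 / (6 * 20.667))
   = 100 * (1 - 0.1237)
   = 87.63%


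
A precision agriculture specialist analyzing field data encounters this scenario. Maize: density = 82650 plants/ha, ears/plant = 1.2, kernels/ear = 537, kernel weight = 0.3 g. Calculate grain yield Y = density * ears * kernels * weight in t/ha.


Y = density * ears * kernels * kw
  = 82650 * 1.2 * 537 * 0.3 g/ha
  = 15977898 g/ha
  = 15977.90 kg/ha = 15.98 t/ha


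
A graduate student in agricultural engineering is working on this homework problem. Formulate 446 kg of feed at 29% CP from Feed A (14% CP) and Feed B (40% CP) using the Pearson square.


parts_A = CP_b - target = 40 - 29 = 11
parts_B = target - CP_a = 29 - 14 = 15
total_parts = 11 + 15 = 26
Feed A = 446 * 11 / 26 = 188.69 kg
Feed B = 446 * 15 / 26 = 257.31 kg

188.69 kg


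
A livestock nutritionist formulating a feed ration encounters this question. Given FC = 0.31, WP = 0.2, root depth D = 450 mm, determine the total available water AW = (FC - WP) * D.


AW = (FC - WP) * D
   = (0.31 - 0.2) * 450
   = 0.11 * 450
   = 49.50 mm


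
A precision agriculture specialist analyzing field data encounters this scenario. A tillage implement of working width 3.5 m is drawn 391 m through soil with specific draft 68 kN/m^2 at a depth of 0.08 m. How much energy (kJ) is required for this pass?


E = k * d * w * L
  = 68 * 0.08 * 3.5 * 391
  = 7444.64 kJ


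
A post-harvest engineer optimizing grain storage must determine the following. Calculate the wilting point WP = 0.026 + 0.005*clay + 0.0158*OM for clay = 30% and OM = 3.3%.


WP = 0.026 + 0.005*30 + 0.0158*3.3
   = 0.026 + 0.1500 + 0.0521
   = 0.2281


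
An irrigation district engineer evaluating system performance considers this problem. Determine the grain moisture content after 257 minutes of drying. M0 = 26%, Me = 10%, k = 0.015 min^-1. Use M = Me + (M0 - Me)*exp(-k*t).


M = Me + (M0 - Me) * e^(-k*t)
  = 10 + (26 - 10) * e^(-0.015*257)
  = 10 + 16 * e^(-3.855)
  = 10 + 16 * 0.02117
  = 10 + 0.3388
  = 10.34%


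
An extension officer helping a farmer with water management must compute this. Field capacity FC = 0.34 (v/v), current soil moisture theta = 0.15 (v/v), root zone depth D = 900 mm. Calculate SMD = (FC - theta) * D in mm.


SMD = (FC - theta) * D
    = (0.34 - 0.15) * 900
    = 0.190 * 900
    = 171 mm


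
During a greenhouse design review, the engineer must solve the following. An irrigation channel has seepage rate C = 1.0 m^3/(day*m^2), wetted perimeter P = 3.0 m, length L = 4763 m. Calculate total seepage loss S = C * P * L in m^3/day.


S = C * P * L
  = 1.0 * 3.0 * 4763
  = 14289 m^3/day


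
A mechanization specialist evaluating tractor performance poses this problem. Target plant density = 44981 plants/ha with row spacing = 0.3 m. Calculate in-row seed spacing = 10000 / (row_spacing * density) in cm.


spacing = 10000 / (row_sp * density)
        = 10000 / (0.3 * 44981)
        = 10000 / 13494.30
        = 0.74105 m = 74.11 cm


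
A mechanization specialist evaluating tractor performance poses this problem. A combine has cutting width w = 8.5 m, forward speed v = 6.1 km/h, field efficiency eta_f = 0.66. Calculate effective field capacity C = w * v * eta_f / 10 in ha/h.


C = w * v * eta_f / 10
  = 8.5 * 6.1 * 0.66 / 10
  = 34.22 / 10
  = 3.42 ha/h


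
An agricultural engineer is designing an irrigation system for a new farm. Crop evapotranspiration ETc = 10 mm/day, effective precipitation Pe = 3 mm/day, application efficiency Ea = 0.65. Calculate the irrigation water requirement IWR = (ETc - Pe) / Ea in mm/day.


IWR = (ETc - Pe) / Ea
    = (10 - 3) / 0.65
    = 7 / 0.65
    = 10.77 mm/day


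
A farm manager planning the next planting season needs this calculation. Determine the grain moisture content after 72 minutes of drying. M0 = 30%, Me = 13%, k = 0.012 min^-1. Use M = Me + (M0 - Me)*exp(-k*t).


M = Me + (M0 - Me) * e^(-k*t)
  = 13 + (30 - 13) * e^(-0.012*72)
  = 13 + 17 * e^(-0.864)
  = 13 + 17 * 0.42147
  = 13 + 7.1650
  = 20.17%


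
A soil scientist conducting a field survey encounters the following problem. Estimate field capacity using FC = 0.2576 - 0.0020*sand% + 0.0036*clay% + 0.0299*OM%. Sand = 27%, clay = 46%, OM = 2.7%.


FC = 0.2576 - 0.0020*27 + 0.0036*46 + 0.0299*2.7
   = 0.2576 - 0.0540 + 0.1656 + 0.0807
   = 0.4499


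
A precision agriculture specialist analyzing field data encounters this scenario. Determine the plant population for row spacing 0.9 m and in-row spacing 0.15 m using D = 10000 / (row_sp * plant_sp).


D = 10000 / (row_sp * plant_sp)
  = 10000 / (0.9 * 0.15)
  = 10000 / 0.1350
  = 74074.07 plants/ha


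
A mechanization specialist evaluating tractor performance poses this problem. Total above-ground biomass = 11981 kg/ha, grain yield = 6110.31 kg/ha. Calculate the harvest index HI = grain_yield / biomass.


HI = grain_yield / biomass
   = 6110.31 / 11981
   = 0.51


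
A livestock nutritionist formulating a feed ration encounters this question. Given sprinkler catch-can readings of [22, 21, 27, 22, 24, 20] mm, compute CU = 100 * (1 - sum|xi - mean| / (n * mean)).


xbar = 136 / 6 = 22.667
sum|xi - xbar| = 11.333
CU = 100 * (1 - 11.333 / (6 * 22.667))
   = 100 * (1 - 0.0833)
   = 91.67%


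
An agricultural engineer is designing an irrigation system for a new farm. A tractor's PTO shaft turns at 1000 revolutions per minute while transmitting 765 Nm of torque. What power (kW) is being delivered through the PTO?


P = 2*pi*n*T / 60000
  = 2*pi * 1000 * 765 / 60000
  = 4806636.76 / 60000
  = 80.11 kW


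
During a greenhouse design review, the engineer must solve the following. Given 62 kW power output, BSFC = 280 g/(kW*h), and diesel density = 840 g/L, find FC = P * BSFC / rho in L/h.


FC = P * BSFC / rho_fuel
   = 62 * 280 / 840
   = 17360 / 840
   = 20.67 L/h


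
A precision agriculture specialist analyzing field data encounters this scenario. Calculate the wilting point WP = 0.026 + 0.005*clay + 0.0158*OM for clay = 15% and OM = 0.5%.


WP = 0.026 + 0.005*15 + 0.0158*0.5
   = 0.026 + 0.0750 + 0.0079
   = 0.1089


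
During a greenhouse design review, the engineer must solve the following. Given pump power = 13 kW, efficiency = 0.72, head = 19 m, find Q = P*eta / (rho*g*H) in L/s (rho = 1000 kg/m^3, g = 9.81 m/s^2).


Q = (P * 1000 * eta) / (rho * g * H)
  = (13 * 1000 * 0.72) / (1000 * 9.81 * 19)
  = 9360 / 186390
  = 0.05022 m^3/s = 50.22 L/s


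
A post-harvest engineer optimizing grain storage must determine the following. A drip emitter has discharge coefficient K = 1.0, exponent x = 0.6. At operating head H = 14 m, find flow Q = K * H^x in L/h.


Q = K * H^x
  = 1.0 * 14^0.6
  = 1.0 * 4.8717
  = 4.87 L/h


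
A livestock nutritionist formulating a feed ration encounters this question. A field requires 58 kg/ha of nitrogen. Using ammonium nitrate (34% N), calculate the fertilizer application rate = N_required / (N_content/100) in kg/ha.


Rate = N_required / (N_content / 100)
     = 58 / (34 / 100)
     = 58 / 0.34
     = 170.59 kg/ha


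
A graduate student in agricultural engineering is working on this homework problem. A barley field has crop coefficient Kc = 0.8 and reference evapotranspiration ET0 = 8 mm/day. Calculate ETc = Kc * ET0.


ETc = Kc * ET0
    = 0.8 * 8
    = 6.40 mm/day


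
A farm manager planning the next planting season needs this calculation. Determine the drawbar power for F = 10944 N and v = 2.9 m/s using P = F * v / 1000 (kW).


P = F * v / 1000
  = 10944 * 2.9 / 1000
  = 31737.60 / 1000
  = 31.74 kW


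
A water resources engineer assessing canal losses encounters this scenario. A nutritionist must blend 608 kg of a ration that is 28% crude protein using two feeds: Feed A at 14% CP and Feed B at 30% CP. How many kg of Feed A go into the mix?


parts_A = CP_b - target = 30 - 28 = 2
parts_B = target - CP_a = 28 - 14 = 14
total_parts = 2 + 14 = 16
Feed A = 608 * 2 / 16 = 76 kg
Feed B = 608 * 14 / 16 = 532 kg

76 kg


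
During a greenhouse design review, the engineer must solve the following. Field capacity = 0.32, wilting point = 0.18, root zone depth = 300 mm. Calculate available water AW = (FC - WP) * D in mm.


AW = (FC - WP) * D
   = (0.32 - 0.18) * 300
   = 0.14 * 300
   = 42 mm


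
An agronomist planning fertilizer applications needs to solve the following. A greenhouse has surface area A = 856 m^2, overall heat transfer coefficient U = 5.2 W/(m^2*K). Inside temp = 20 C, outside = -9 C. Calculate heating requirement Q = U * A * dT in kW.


dT = 20 - (-9) = 29 K
Q = U * A * dT
  = 5.2 * 856 * 29
  = 129084.80 W = 129.08 kW


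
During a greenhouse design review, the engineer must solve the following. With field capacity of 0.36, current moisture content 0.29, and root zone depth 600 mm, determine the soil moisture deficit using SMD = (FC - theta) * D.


SMD = (FC - theta) * D
    = (0.36 - 0.29) * 600
    = 0.070 * 600
    = 42 mm


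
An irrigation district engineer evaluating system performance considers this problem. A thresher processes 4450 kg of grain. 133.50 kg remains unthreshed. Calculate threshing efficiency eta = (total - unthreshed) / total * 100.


eta = (total - unthreshed) / total * 100
    = (4450 - 133.50) / 4450 * 100
    = 4316.50 / 4450 * 100
    = 97%


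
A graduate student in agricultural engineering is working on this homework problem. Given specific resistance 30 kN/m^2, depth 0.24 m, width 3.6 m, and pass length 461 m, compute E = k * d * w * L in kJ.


E = k * d * w * L
  = 30 * 0.24 * 3.6 * 461
  = 11949.12 kJ


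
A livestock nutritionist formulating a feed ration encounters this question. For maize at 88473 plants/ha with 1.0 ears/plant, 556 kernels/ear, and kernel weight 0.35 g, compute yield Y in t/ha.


Y = density * ears * kernels * kw
  = 88473 * 1.0 * 556 * 0.35 g/ha
  = 17216845.80 g/ha
  = 17216.85 kg/ha = 17.22 t/ha


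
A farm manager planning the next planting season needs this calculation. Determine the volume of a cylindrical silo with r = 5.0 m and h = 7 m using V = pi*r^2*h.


V = pi * r^2 * h
  = pi * 5.0^2 * 7
  = pi * 25 * 7
  = 549.78 m^3


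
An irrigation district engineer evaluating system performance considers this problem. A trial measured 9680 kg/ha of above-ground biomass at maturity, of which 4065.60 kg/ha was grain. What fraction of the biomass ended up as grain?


HI = grain_yield / biomass
   = 4065.60 / 9680
   = 0.42


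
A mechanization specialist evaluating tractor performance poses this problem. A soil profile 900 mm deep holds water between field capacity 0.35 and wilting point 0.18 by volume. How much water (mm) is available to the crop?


AW = (FC - WP) * D
   = (0.35 - 0.18) * 900
   = 0.17 * 900
   = 153 mm


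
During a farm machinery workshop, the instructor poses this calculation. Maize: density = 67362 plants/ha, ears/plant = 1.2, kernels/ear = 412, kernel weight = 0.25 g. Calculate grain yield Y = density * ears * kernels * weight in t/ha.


Y = density * ears * kernels * kw
  = 67362 * 1.2 * 412 * 0.25 g/ha
  = 8325943.20 g/ha
  = 8325.94 kg/ha = 8.33 t/ha
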